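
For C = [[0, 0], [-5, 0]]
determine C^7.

[[0, 0], [0, 0]]

C is strictly triangular, hence nilpotent: C^2 = 0, so C^7 = 0.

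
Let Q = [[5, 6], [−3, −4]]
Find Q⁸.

[[511, 510], [−255, −254]]

tr Q = 1 and det Q = −2, so the characteristic polynomial is λ² − (1)λ + (−2) with roots 2 and −1.
Eigenvectors give P = [[2, −1], [−1, 1]] with P⁻¹ = [[1, 1], [1, 2]], and Q = P·diag(2, −1)·P⁻¹.
Then Q⁸ = P·diag(256, 1)·P⁻¹ = [[512, −1], [−256, 1]] · [[1, 1], [1, 2]] = [[511, 510], [−255, −254]].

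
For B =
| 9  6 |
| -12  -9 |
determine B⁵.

[[729, 486], [-972, -729]]

tr B = 0 and det B = -9, so the characteristic polynomial is λ² − (0)λ + (-9) with roots -3 and 3.
Eigenvectors give P = [[1, -1], [-2, 1]] with P⁻¹ = [[-1, -1], [-2, -1]], and B = P·diag(-3, 3)·P⁻¹.
Then B⁵ = P·diag(-243, 243)·P⁻¹ = [[-243, -243], [486, 243]] · [[-1, -1], [-2, -1]] = [[729, 486], [-972, -729]].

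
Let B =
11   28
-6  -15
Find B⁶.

tr B = -4 and det B = 3, so the characteristic polynomial is λ² − (-4)λ + (3) with roots -1 and -3.
Eigenvectors give P = [[7, -2], [-3, 1]] with P⁻¹ = [[1, 2], [3, 7]], and B = P·diag(-1, -3)·P⁻¹.
Then B⁶ = P·diag(1, 729)·P⁻¹ = [[7, -1458], [-3, 729]] · [[1, 2], [3, 7]] = [[-4367, -10192], [2184, 5097]].

[[-4367, -10192], [2184, 5097]]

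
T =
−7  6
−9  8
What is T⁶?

tr T = 1 and det T = −2, so the characteristic polynomial is λ² − (1)λ + (−2) with roots −1 and 2.
Eigenvectors give P = [[−1, −2], [−1, −3]] with P⁻¹ = [[−3, 2], [1, −1]], and T = P·diag(−1, 2)·P⁻¹.
Then T⁶ = P·diag(1, 64)·P⁻¹ = [[−1, −128], [−1, −192]] · [[−3, 2], [1, −1]] = [[−125, 126], [−189, 190]].

[[−125, 126], [−189, 190]]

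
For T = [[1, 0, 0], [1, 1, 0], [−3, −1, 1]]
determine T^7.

[[1, 0, 0], [7, 1, 0], [−42, −7, 1]]

T = I + N where N = [[0, 0, 0], [1, 0, 0], [−3, −1, 0]] is strictly lower-triangular, so N^3 = 0.
(I + N)^7 = I + 7·N + 21·N^2 = [[1, 0, 0], [7, 1, 0], [−42, −7, 1]].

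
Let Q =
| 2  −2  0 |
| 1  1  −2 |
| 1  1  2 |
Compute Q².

[[2, −6, 4], [1, −3, −6], [5, 1, 2]]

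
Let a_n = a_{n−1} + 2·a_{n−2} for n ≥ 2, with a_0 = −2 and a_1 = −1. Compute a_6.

With companion matrix B = [[1, 2], [1, 0]], [a_n, a_{n−1}]ᵀ = B·[a_{n−1}, a_{n−2}]ᵀ, so [a_6, a_5]ᵀ = B^5·[a_1, a_0]ᵀ.
B^5 = [[21, 22], [11, 10]], giving [a_6, a_5]ᵀ = [[−65], [−31]].

−65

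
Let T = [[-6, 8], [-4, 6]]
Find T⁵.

[[-96, 128], [-64, 96]]

tr T = 0 and det T = -4, so the characteristic polynomial is λ² − (0)λ + (-4) with roots -2 and 2.
Eigenvectors give P = [[2, 1], [1, 1]] with P⁻¹ = [[1, -1], [-1, 2]], and T = P·diag(-2, 2)·P⁻¹.
Then T⁵ = P·diag(-32, 32)·P⁻¹ = [[-64, 32], [-32, 32]] · [[1, -1], [-1, 2]] = [[-96, 128], [-64, 96]].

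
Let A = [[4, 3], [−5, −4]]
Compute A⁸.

A² = I (check: tr A = 0 and det A = −1), so A⁸ = I since 8 is even.

[[1, 0], [0, 1]]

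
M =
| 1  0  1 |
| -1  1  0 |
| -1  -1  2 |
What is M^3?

M^2 = [[0, -1, 3], [-2, 1, -1], [-2, -3, 3]]
M^3 = [[-2, -4, 6], [-2, 2, -4], [-2, -6, 4]]

[[-2, -4, 6], [-2, 2, -4], [-2, -6, 4]]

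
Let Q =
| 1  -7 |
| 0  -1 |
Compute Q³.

[[1, -7], [0, -1]]

Q² = I (check: tr Q = 0 and det Q = -1), so Q³ = Q since 3 is odd.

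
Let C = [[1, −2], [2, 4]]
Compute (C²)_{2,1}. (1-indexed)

10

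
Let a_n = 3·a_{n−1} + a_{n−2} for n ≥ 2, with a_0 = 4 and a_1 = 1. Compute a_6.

With companion matrix Q = [[3, 1], [1, 0]], [a_n, a_{n−1}]ᵀ = Q·[a_{n−1}, a_{n−2}]ᵀ, so [a_6, a_5]ᵀ = Q⁵·[a_1, a_0]ᵀ.
Q⁵ = [[360, 109], [109, 33]], giving [a_6, a_5]ᵀ = [[796], [241]].

796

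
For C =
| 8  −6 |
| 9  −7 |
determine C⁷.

[[386, −258], [387, −259]]

tr C = 1 and det C = −2, so the characteristic polynomial is λ² − (1)λ + (−2) with roots 2 and −1.
Eigenvectors give P = [[−1, 2], [−1, 3]] with P⁻¹ = [[−3, 2], [−1, 1]], and C = P·diag(2, −1)·P⁻¹.
Then C⁷ = P·diag(128, −1)·P⁻¹ = [[−128, −2], [−128, −3]] · [[−3, 2], [−1, 1]] = [[386, −258], [387, −259]].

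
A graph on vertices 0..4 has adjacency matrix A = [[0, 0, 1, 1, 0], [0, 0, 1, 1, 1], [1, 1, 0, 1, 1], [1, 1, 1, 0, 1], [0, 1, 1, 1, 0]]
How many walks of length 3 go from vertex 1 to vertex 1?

6

The number of length-3 walks from vertex 1 to vertex 1 is entry (1,1) of A³, where A is the adjacency matrix.
A² = [[2, 2, 1, 1, 2], [2, 3, 2, 2, 2], [1, 2, 4, 3, 2], [1, 2, 3, 4, 2], [2, 2, 2, 2, 3]]
A³ = [[2, 4, 7, 7, 4], [4, 6, 9, 9, 7], [7, 9, 8, 9, 9], [7, 9, 9, 8, 9], [4, 7, 9, 9, 6]]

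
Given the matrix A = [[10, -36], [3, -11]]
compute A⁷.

tr A = -1 and det A = -2, so the characteristic polynomial is λ² − (-1)λ + (-2) with roots 1 and -2.
Eigenvectors give P = [[4, -3], [1, -1]] with P⁻¹ = [[1, -3], [1, -4]], and A = P·diag(1, -2)·P⁻¹.
Then A⁷ = P·diag(1, -128)·P⁻¹ = [[4, 384], [1, 128]] · [[1, -3], [1, -4]] = [[388, -1548], [129, -515]].

[[388, -1548], [129, -515]]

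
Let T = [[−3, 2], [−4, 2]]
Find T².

[[1, −2], [4, −4]]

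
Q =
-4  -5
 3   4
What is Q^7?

Q² = I (check: tr Q = 0 and det Q = -1), so Q^7 = Q since 7 is odd.

[[-4, -5], [3, 4]]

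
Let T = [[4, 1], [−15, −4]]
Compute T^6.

T² = I (check: tr T = 0 and det T = −1), so T^6 = I since 6 is even.

[[1, 0], [0, 1]]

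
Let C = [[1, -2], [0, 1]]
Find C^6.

C = I + N where N = [[0, -2], [0, 0]] is strictly upper-triangular, so N^2 = 0.
(I + N)^6 = I + 6·N = [[1, -12], [0, 1]].

[[1, -12], [0, 1]]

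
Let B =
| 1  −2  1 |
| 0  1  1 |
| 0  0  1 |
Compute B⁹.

[[1, −18, −63], [0, 1, 9], [0, 0, 1]]

B = I + N where N = [[0, −2, 1], [0, 0, 1], [0, 0, 0]] is strictly upper-triangular, so N³ = 0.
(I + N)⁹ = I + 9·N + 36·N² = [[1, −18, −63], [0, 1, 9], [0, 0, 1]].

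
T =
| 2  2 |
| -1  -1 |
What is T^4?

[[2, 2], [-1, -1]]

T² = T (a projection; rank 1, trace 1), so T^4 = T.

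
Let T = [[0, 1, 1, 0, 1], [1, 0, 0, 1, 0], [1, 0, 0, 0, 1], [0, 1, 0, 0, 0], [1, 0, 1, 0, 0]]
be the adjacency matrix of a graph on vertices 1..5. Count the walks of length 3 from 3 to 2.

The number of length-3 walks from vertex 3 to vertex 2 is entry (3,2) of T³, where T is the adjacency matrix.
T² = [[3, 0, 1, 1, 1], [0, 2, 1, 0, 1], [1, 1, 2, 0, 1], [1, 0, 0, 1, 0], [1, 1, 1, 0, 2]]
T³ = [[2, 4, 4, 0, 4], [4, 0, 1, 2, 1], [4, 1, 2, 1, 3], [0, 2, 1, 0, 1], [4, 1, 3, 1, 2]]

1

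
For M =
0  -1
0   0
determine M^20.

M is strictly triangular, hence nilpotent: M^2 = 0, so M^20 = 0.

[[0, 0], [0, 0]]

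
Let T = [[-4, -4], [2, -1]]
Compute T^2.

[[8, 20], [-10, -7]]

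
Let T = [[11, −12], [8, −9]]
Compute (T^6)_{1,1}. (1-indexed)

2185

tr T = 2 and det T = −3, so the characteristic polynomial is λ² − (2)λ + (−3) with roots 3 and −1.
Eigenvectors give P = [[3, −1], [2, −1]] with P⁻¹ = [[1, −1], [2, −3]], and T = P·diag(3, −1)·P⁻¹.
Then T^6 = P·diag(729, 1)·P⁻¹ = [[2187, −1], [1458, −1]] · [[1, −1], [2, −3]] = [[2185, −2184], [1456, −1455]].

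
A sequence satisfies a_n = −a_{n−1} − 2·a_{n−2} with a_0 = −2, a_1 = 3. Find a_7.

1

With companion matrix B = [[−1, −2], [1, 0]], [a_n, a_{n−1}]ᵀ = B·[a_{n−1}, a_{n−2}]ᵀ, so [a_7, a_6]ᵀ = B⁶·[a_1, a_0]ᵀ.
B⁶ = [[7, 10], [−5, 2]], giving [a_7, a_6]ᵀ = [[1], [−19]].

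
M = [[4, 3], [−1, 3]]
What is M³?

[[31, 102], [−34, −3]]

M² = [[13, 21], [−7, 6]]
M³ = [[31, 102], [−34, −3]]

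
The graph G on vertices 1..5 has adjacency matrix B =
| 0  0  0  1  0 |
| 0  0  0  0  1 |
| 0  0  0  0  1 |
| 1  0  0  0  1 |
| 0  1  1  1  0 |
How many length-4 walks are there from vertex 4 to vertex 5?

The number of length-4 walks from vertex 4 to vertex 5 is entry (4,5) of B⁴, where B is the adjacency matrix.
B² = [[1, 0, 0, 0, 1], [0, 1, 1, 1, 0], [0, 1, 1, 1, 0], [0, 1, 1, 2, 0], [1, 0, 0, 0, 3]]
B³ = [[0, 1, 1, 2, 0], [1, 0, 0, 0, 3], [1, 0, 0, 0, 3], [2, 0, 0, 0, 4], [0, 3, 3, 4, 0]]
B⁴ = [[2, 0, 0, 0, 4], [0, 3, 3, 4, 0], [0, 3, 3, 4, 0], [0, 4, 4, 6, 0], [4, 0, 0, 0, 10]]

0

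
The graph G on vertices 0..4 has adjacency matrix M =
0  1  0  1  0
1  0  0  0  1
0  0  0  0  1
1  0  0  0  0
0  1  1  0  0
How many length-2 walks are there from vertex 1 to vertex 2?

The number of length-2 walks from vertex 1 to vertex 2 is entry (1,2) of M², where M is the adjacency matrix.
M² = [[2, 0, 0, 0, 1], [0, 2, 1, 1, 0], [0, 1, 1, 0, 0], [0, 1, 0, 1, 0], [1, 0, 0, 0, 2]]

1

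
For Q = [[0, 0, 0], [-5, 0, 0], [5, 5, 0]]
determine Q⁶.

[[0, 0, 0], [0, 0, 0], [0, 0, 0]]

Q is strictly triangular, hence nilpotent: Q³ = 0, so Q⁶ = 0.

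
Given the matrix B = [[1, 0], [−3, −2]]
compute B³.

tr B = −1 and det B = −2, so the characteristic polynomial is λ² − (−1)λ + (−2) with roots 1 and −2.
Eigenvectors give P = [[1, 0], [−1, 1]] with P⁻¹ = [[1, 0], [1, 1]], and B = P·diag(1, −2)·P⁻¹.
Then B³ = P·diag(1, −8)·P⁻¹ = [[1, 0], [−1, −8]] · [[1, 0], [1, 1]] = [[1, 0], [−9, −8]].

[[1, 0], [−9, −8]]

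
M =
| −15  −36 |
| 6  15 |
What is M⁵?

tr M = 0 and det M = −9, so the characteristic polynomial is λ² − (0)λ + (−9) with roots −3 and 3.
Eigenvectors give P = [[−3, −2], [1, 1]] with P⁻¹ = [[−1, −2], [1, 3]], and M = P·diag(−3, 3)·P⁻¹.
Then M⁵ = P·diag(−243, 243)·P⁻¹ = [[729, −486], [−243, 243]] · [[−1, −2], [1, 3]] = [[−1215, −2916], [486, 1215]].

[[−1215, −2916], [486, 1215]]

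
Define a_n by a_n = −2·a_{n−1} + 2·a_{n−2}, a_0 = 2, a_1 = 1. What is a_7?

−152

With companion matrix T = [[−2, 2], [1, 0]], [a_n, a_{n−1}]ᵀ = T·[a_{n−1}, a_{n−2}]ᵀ, so [a_7, a_6]ᵀ = T⁶·[a_1, a_0]ᵀ.
T⁶ = [[328, −240], [−120, 88]], giving [a_7, a_6]ᵀ = [[−152], [56]].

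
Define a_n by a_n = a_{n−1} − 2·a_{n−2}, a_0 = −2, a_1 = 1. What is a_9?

With companion matrix Q = [[1, −2], [1, 0]], [a_n, a_{n−1}]ᵀ = Q·[a_{n−1}, a_{n−2}]ᵀ, so [a_9, a_8]ᵀ = Q⁸·[a_1, a_0]ᵀ.
Q⁸ = [[−17, 6], [−3, −14]], giving [a_9, a_8]ᵀ = [[−29], [25]].

−29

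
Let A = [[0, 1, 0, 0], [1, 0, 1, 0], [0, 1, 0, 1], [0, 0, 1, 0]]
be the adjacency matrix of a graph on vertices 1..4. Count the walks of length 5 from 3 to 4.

The number of length-5 walks from vertex 3 to vertex 4 is entry (3,4) of A^5, where A is the adjacency matrix.
A^2 = [[1, 0, 1, 0], [0, 2, 0, 1], [1, 0, 2, 0], [0, 1, 0, 1]]
A^3 = [[0, 2, 0, 1], [2, 0, 3, 0], [0, 3, 0, 2], [1, 0, 2, 0]]
A^4 = [[2, 0, 3, 0], [0, 5, 0, 3], [3, 0, 5, 0], [0, 3, 0, 2]]
A^5 = [[0, 5, 0, 3], [5, 0, 8, 0], [0, 8, 0, 5], [3, 0, 5, 0]]

5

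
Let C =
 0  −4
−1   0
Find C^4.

[[16, 0], [0, 16]]

C^2 = [[4, 0], [0, 4]]
C^3 = [[0, −16], [−4, 0]]
C^4 = [[16, 0], [0, 16]]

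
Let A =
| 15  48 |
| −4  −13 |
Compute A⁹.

tr A = 2 and det A = −3, so the characteristic polynomial is λ² − (2)λ + (−3) with roots 3 and −1.
Eigenvectors give P = [[4, −3], [−1, 1]] with P⁻¹ = [[1, 3], [1, 4]], and A = P·diag(3, −1)·P⁻¹.
Then A⁹ = P·diag(19683, −1)·P⁻¹ = [[78732, 3], [−19683, −1]] · [[1, 3], [1, 4]] = [[78735, 236208], [−19684, −59053]].

[[78735, 236208], [−19684, −59053]]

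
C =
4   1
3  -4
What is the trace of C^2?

38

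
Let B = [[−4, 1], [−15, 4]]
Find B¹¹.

[[−4, 1], [−15, 4]]

B² = I (check: tr B = 0 and det B = −1), so B¹¹ = B since 11 is odd.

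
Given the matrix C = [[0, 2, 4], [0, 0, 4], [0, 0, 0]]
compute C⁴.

C is strictly triangular, hence nilpotent: C³ = 0, so C⁴ = 0.

[[0, 0, 0], [0, 0, 0], [0, 0, 0]]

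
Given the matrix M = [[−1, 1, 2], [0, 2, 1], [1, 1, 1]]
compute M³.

[[−2, 10, 10], [2, 14, 10], [4, 12, 8]]

M² = [[3, 3, 1], [1, 5, 3], [0, 4, 4]]
M³ = [[−2, 10, 10], [2, 14, 10], [4, 12, 8]]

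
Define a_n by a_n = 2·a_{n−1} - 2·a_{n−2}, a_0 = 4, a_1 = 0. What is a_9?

0

With companion matrix M = [[2, -2], [1, 0]], [a_n, a_{n−1}]ᵀ = M·[a_{n−1}, a_{n−2}]ᵀ, so [a_9, a_8]ᵀ = M^8·[a_1, a_0]ᵀ.
M^8 = [[16, 0], [0, 16]], giving [a_9, a_8]ᵀ = [[0], [64]].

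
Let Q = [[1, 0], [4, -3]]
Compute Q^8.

[[1, 0], [-6560, 6561]]

tr Q = -2 and det Q = -3, so the characteristic polynomial is λ² − (-2)λ + (-3) with roots -3 and 1.
Eigenvectors give P = [[0, 1], [-1, 1]] with P⁻¹ = [[1, -1], [1, 0]], and Q = P·diag(-3, 1)·P⁻¹.
Then Q^8 = P·diag(6561, 1)·P⁻¹ = [[0, 1], [-6561, 1]] · [[1, -1], [1, 0]] = [[1, 0], [-6560, 6561]].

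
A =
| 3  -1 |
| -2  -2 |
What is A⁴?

A² = [[11, -1], [-2, 6]]
A³ = [[35, -9], [-18, -10]]
A⁴ = [[123, -17], [-34, 38]]

[[123, -17], [-34, 38]]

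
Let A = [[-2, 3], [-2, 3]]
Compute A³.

A² = A (a projection; rank 1, trace 1), so A³ = A.

[[-2, 3], [-2, 3]]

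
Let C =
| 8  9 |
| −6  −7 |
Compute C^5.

[[98, 99], [−66, −67]]

tr C = 1 and det C = −2, so the characteristic polynomial is λ² − (1)λ + (−2) with roots −1 and 2.
Eigenvectors give P = [[−1, 3], [1, −2]] with P⁻¹ = [[2, 3], [1, 1]], and C = P·diag(−1, 2)·P⁻¹.
Then C^5 = P·diag(−1, 32)·P⁻¹ = [[1, 96], [−1, −64]] · [[2, 3], [1, 1]] = [[98, 99], [−66, −67]].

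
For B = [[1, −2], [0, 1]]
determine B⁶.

[[1, −12], [0, 1]]

B = I + N where N = [[0, −2], [0, 0]] is strictly upper-triangular, so N² = 0.
(I + N)⁶ = I + 6·N = [[1, −12], [0, 1]].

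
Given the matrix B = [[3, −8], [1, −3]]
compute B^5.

B² = I (check: tr B = 0 and det B = −1), so B^5 = B since 5 is odd.

[[3, −8], [1, −3]]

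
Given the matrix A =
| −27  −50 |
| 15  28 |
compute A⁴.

tr A = 1 and det A = −6, so the characteristic polynomial is λ² − (1)λ + (−6) with roots 3 and −2.
Eigenvectors give P = [[−5, −2], [3, 1]] with P⁻¹ = [[1, 2], [−3, −5]], and A = P·diag(3, −2)·P⁻¹.
Then A⁴ = P·diag(81, 16)·P⁻¹ = [[−405, −32], [243, 16]] · [[1, 2], [−3, −5]] = [[−309, −650], [195, 406]].

[[−309, −650], [195, 406]]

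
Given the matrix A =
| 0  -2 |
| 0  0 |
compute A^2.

[[0, 0], [0, 0]]

A is strictly triangular, hence nilpotent: A^2 = 0, so A^2 = 0.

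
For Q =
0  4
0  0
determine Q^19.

Q is strictly triangular, hence nilpotent: Q^2 = 0, so Q^19 = 0.

[[0, 0], [0, 0]]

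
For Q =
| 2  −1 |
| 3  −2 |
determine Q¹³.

Q² = I (check: tr Q = 0 and det Q = −1), so Q¹³ = Q since 13 is odd.

[[2, −1], [3, −2]]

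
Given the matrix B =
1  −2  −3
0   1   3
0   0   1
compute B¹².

[[1, −24, −432], [0, 1, 36], [0, 0, 1]]

B = I + N where N = [[0, −2, −3], [0, 0, 3], [0, 0, 0]] is strictly upper-triangular, so N³ = 0.
(I + N)¹² = I + 12·N + 66·N² = [[1, −24, −432], [0, 1, 36], [0, 0, 1]].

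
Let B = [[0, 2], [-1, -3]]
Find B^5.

tr B = -3 and det B = 2, so the characteristic polynomial is λ² − (-3)λ + (2) with roots -2 and -1.
Eigenvectors give P = [[1, 2], [-1, -1]] with P⁻¹ = [[-1, -2], [1, 1]], and B = P·diag(-2, -1)·P⁻¹.
Then B^5 = P·diag(-32, -1)·P⁻¹ = [[-32, -2], [32, 1]] · [[-1, -2], [1, 1]] = [[30, 62], [-31, -63]].

[[30, 62], [-31, -63]]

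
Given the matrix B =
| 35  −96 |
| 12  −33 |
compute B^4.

[[721, −1920], [240, −639]]

tr B = 2 and det B = −3, so the characteristic polynomial is λ² − (2)λ + (−3) with roots −1 and 3.
Eigenvectors give P = [[−8, 3], [−3, 1]] with P⁻¹ = [[1, −3], [3, −8]], and B = P·diag(−1, 3)·P⁻¹.
Then B^4 = P·diag(1, 81)·P⁻¹ = [[−8, 243], [−3, 81]] · [[1, −3], [3, −8]] = [[721, −1920], [240, −639]].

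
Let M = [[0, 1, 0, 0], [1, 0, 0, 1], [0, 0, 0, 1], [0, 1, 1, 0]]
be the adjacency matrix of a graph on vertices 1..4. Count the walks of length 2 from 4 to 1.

The number of length-2 walks from vertex 4 to vertex 1 is entry (4,1) of M^2, where M is the adjacency matrix.
M^2 = [[1, 0, 0, 1], [0, 2, 1, 0], [0, 1, 1, 0], [1, 0, 0, 2]]

1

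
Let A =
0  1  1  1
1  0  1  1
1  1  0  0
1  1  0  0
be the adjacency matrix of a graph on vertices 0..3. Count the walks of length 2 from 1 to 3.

1

The number of length-2 walks from vertex 1 to vertex 3 is entry (1,3) of A², where A is the adjacency matrix.
A² = [[3, 2, 1, 1], [2, 3, 1, 1], [1, 1, 2, 2], [1, 1, 2, 2]]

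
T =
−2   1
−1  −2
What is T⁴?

[[−7, −24], [24, −7]]

T² = [[3, −4], [4, 3]]
T³ = [[−2, 11], [−11, −2]]
T⁴ = [[−7, −24], [24, −7]]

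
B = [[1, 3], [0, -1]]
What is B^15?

B² = I (check: tr B = 0 and det B = -1), so B^15 = B since 15 is odd.

[[1, 3], [0, -1]]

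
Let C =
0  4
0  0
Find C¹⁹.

C is strictly triangular, hence nilpotent: C² = 0, so C¹⁹ = 0.

[[0, 0], [0, 0]]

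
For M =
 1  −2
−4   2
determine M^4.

[[153, −126], [−252, 216]]

M^2 = [[9, −6], [−12, 12]]
M^3 = [[33, −30], [−60, 48]]
M^4 = [[153, −126], [−252, 216]]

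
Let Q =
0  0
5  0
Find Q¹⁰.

Q is strictly triangular, hence nilpotent: Q² = 0, so Q¹⁰ = 0.

[[0, 0], [0, 0]]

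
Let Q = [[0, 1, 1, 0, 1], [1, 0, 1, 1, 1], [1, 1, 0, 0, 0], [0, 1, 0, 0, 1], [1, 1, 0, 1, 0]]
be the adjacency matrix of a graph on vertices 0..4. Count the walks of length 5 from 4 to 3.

The number of length-5 walks from vertex 4 to vertex 3 is entry (4,3) of Q⁵, where Q is the adjacency matrix.
Q² = [[3, 2, 1, 2, 1], [2, 4, 1, 1, 2], [1, 1, 2, 1, 2], [2, 1, 1, 2, 1], [1, 2, 2, 1, 3]]
Q³ = [[4, 7, 5, 3, 7], [7, 6, 6, 6, 7], [5, 6, 2, 3, 3], [3, 6, 3, 2, 5], [7, 7, 3, 5, 4]]
Q⁴ = [[19, 19, 11, 14, 14], [19, 26, 13, 13, 19], [11, 13, 11, 9, 14], [14, 13, 9, 11, 11], [14, 19, 14, 11, 19]]
Q⁵ = [[44, 58, 38, 33, 52], [58, 64, 45, 45, 58], [38, 45, 24, 27, 33], [33, 45, 27, 24, 38], [52, 58, 33, 38, 44]]

38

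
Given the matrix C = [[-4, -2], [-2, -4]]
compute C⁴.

C² = [[20, 16], [16, 20]]
C³ = [[-112, -104], [-104, -112]]
C⁴ = [[656, 640], [640, 656]]

[[656, 640], [640, 656]]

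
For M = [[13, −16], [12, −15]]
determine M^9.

tr M = −2 and det M = −3, so the characteristic polynomial is λ² − (−2)λ + (−3) with roots −3 and 1.
Eigenvectors give P = [[1, 4], [1, 3]] with P⁻¹ = [[−3, 4], [1, −1]], and M = P·diag(−3, 1)·P⁻¹.
Then M^9 = P·diag(−19683, 1)·P⁻¹ = [[−19683, 4], [−19683, 3]] · [[−3, 4], [1, −1]] = [[59053, −78736], [59052, −78735]].

[[59053, −78736], [59052, −78735]]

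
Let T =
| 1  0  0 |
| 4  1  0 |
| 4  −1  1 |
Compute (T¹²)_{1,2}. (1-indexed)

T = I + N where N = [[0, 0, 0], [4, 0, 0], [4, −1, 0]] is strictly lower-triangular, so N³ = 0.
(I + N)¹² = I + 12·N + 66·N² = [[1, 0, 0], [48, 1, 0], [−216, −12, 1]].

0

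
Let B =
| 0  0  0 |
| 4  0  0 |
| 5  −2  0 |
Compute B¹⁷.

[[0, 0, 0], [0, 0, 0], [0, 0, 0]]

B is strictly triangular, hence nilpotent: B³ = 0, so B¹⁷ = 0.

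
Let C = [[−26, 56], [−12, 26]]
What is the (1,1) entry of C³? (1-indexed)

tr C = 0 and det C = −4, so the characteristic polynomial is λ² − (0)λ + (−4) with roots 2 and −2.
Eigenvectors give P = [[2, 7], [1, 3]] with P⁻¹ = [[−3, 7], [1, −2]], and C = P·diag(2, −2)·P⁻¹.
Then C³ = P·diag(8, −8)·P⁻¹ = [[16, −56], [8, −24]] · [[−3, 7], [1, −2]] = [[−104, 224], [−48, 104]].

−104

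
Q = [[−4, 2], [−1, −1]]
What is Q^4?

[[146, −130], [65, −49]]

tr Q = −5 and det Q = 6, so the characteristic polynomial is λ² − (−5)λ + (6) with roots −2 and −3.
Eigenvectors give P = [[1, 2], [1, 1]] with P⁻¹ = [[−1, 2], [1, −1]], and Q = P·diag(−2, −3)·P⁻¹.
Then Q^4 = P·diag(16, 81)·P⁻¹ = [[16, 162], [16, 81]] · [[−1, 2], [1, −1]] = [[146, −130], [65, −49]].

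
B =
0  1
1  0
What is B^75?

B² = I (check: tr B = 0 and det B = −1), so B^75 = B since 75 is odd.

[[0, 1], [1, 0]]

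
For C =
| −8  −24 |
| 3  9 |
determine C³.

[[−8, −24], [3, 9]]

C² = C (a projection; rank 1, trace 1), so C³ = C.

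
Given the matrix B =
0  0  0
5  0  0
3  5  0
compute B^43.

B is strictly triangular, hence nilpotent: B^3 = 0, so B^43 = 0.

[[0, 0, 0], [0, 0, 0], [0, 0, 0]]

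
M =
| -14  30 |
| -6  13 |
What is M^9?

tr M = -1 and det M = -2, so the characteristic polynomial is λ² − (-1)λ + (-2) with roots 1 and -2.
Eigenvectors give P = [[-2, -5], [-1, -2]] with P⁻¹ = [[2, -5], [-1, 2]], and M = P·diag(1, -2)·P⁻¹.
Then M^9 = P·diag(1, -512)·P⁻¹ = [[-2, 2560], [-1, 1024]] · [[2, -5], [-1, 2]] = [[-2564, 5130], [-1026, 2053]].

[[-2564, 5130], [-1026, 2053]]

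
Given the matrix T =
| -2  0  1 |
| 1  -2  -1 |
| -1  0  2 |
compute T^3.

[[-6, 0, 3], [9, -8, -5], [-3, 0, 6]]

T^2 = [[3, 0, 0], [-3, 4, 1], [0, 0, 3]]
T^3 = [[-6, 0, 3], [9, -8, -5], [-3, 0, 6]]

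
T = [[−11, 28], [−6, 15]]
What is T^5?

tr T = 4 and det T = 3, so the characteristic polynomial is λ² − (4)λ + (3) with roots 3 and 1.
Eigenvectors give P = [[−2, 7], [−1, 3]] with P⁻¹ = [[3, −7], [1, −2]], and T = P·diag(3, 1)·P⁻¹.
Then T^5 = P·diag(243, 1)·P⁻¹ = [[−486, 7], [−243, 3]] · [[3, −7], [1, −2]] = [[−1451, 3388], [−726, 1695]].

[[−1451, 3388], [−726, 1695]]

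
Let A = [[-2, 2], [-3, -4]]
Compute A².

[[-2, -12], [18, 10]]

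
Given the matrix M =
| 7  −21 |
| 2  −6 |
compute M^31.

M² = M (a projection; rank 1, trace 1), so M^31 = M.

[[7, −21], [2, −6]]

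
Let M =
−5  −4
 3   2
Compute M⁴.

[[61, 60], [−45, −44]]

tr M = −3 and det M = 2, so the characteristic polynomial is λ² − (−3)λ + (2) with roots −2 and −1.
Eigenvectors give P = [[4, −1], [−3, 1]] with P⁻¹ = [[1, 1], [3, 4]], and M = P·diag(−2, −1)·P⁻¹.
Then M⁴ = P·diag(16, 1)·P⁻¹ = [[64, −1], [−48, 1]] · [[1, 1], [3, 4]] = [[61, 60], [−45, −44]].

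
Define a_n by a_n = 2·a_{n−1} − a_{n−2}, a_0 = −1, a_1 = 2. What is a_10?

With companion matrix A = [[2, −1], [1, 0]], [a_n, a_{n−1}]ᵀ = A·[a_{n−1}, a_{n−2}]ᵀ, so [a_10, a_9]ᵀ = A⁹·[a_1, a_0]ᵀ.
A⁹ = [[10, −9], [9, −8]], giving [a_10, a_9]ᵀ = [[29], [26]].

29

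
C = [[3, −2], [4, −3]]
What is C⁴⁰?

C² = I (check: tr C = 0 and det C = −1), so C⁴⁰ = I since 40 is even.

[[1, 0], [0, 1]]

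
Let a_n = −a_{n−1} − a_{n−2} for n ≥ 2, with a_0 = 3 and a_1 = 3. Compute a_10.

3

With companion matrix T = [[−1, −1], [1, 0]], [a_n, a_{n−1}]ᵀ = T·[a_{n−1}, a_{n−2}]ᵀ, so [a_10, a_9]ᵀ = T⁹·[a_1, a_0]ᵀ.
T⁹ = [[1, 0], [0, 1]], giving [a_10, a_9]ᵀ = [[3], [3]].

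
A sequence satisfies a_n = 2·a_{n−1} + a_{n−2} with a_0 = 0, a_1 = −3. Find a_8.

−1224

With companion matrix C = [[2, 1], [1, 0]], [a_n, a_{n−1}]ᵀ = C·[a_{n−1}, a_{n−2}]ᵀ, so [a_8, a_7]ᵀ = C^7·[a_1, a_0]ᵀ.
C^7 = [[408, 169], [169, 70]], giving [a_8, a_7]ᵀ = [[−1224], [−507]].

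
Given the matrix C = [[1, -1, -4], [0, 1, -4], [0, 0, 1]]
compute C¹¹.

[[1, -11, 176], [0, 1, -44], [0, 0, 1]]

C = I + N where N = [[0, -1, -4], [0, 0, -4], [0, 0, 0]] is strictly upper-triangular, so N³ = 0.
(I + N)¹¹ = I + 11·N + 55·N² = [[1, -11, 176], [0, 1, -44], [0, 0, 1]].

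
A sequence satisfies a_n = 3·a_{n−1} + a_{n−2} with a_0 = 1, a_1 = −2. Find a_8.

−6665

With companion matrix B = [[3, 1], [1, 0]], [a_n, a_{n−1}]ᵀ = B·[a_{n−1}, a_{n−2}]ᵀ, so [a_8, a_7]ᵀ = B⁷·[a_1, a_0]ᵀ.
B⁷ = [[3927, 1189], [1189, 360]], giving [a_8, a_7]ᵀ = [[−6665], [−2018]].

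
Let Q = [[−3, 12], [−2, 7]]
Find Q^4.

[[−159, 480], [−80, 241]]

tr Q = 4 and det Q = 3, so the characteristic polynomial is λ² − (4)λ + (3) with roots 3 and 1.
Eigenvectors give P = [[2, 3], [1, 1]] with P⁻¹ = [[−1, 3], [1, −2]], and Q = P·diag(3, 1)·P⁻¹.
Then Q^4 = P·diag(81, 1)·P⁻¹ = [[162, 3], [81, 1]] · [[−1, 3], [1, −2]] = [[−159, 480], [−80, 241]].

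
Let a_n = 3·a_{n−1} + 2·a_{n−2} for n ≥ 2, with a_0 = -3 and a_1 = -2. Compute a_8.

-23136

With companion matrix Q = [[3, 2], [1, 0]], [a_n, a_{n−1}]ᵀ = Q·[a_{n−1}, a_{n−2}]ᵀ, so [a_8, a_7]ᵀ = Q^7·[a_1, a_0]ᵀ.
Q^7 = [[6279, 3526], [1763, 990]], giving [a_8, a_7]ᵀ = [[-23136], [-6496]].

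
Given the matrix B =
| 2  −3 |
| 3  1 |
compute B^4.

B^2 = [[−5, −9], [9, −8]]
B^3 = [[−37, 6], [−6, −35]]
B^4 = [[−56, 117], [−117, −17]]

[[−56, 117], [−117, −17]]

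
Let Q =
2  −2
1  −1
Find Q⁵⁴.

[[2, −2], [1, −1]]

Q² = Q (a projection; rank 1, trace 1), so Q⁵⁴ = Q.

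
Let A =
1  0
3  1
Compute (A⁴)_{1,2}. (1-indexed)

0

A = I + N where N = [[0, 0], [3, 0]] is strictly lower-triangular, so N² = 0.
(I + N)⁴ = I + 4·N = [[1, 0], [12, 1]].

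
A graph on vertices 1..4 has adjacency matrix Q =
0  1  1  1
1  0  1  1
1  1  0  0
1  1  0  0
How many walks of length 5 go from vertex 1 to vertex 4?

29

The number of length-5 walks from vertex 1 to vertex 4 is entry (1,4) of Q^5, where Q is the adjacency matrix.
Q^2 = [[3, 2, 1, 1], [2, 3, 1, 1], [1, 1, 2, 2], [1, 1, 2, 2]]
Q^3 = [[4, 5, 5, 5], [5, 4, 5, 5], [5, 5, 2, 2], [5, 5, 2, 2]]
Q^4 = [[15, 14, 9, 9], [14, 15, 9, 9], [9, 9, 10, 10], [9, 9, 10, 10]]
Q^5 = [[32, 33, 29, 29], [33, 32, 29, 29], [29, 29, 18, 18], [29, 29, 18, 18]]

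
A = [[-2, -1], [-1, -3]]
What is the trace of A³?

-50

A² = [[5, 5], [5, 10]]
A³ = [[-15, -20], [-20, -35]]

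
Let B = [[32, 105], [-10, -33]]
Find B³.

[[218, 735], [-70, -237]]

tr B = -1 and det B = -6, so the characteristic polynomial is λ² − (-1)λ + (-6) with roots 2 and -3.
Eigenvectors give P = [[7, -3], [-2, 1]] with P⁻¹ = [[1, 3], [2, 7]], and B = P·diag(2, -3)·P⁻¹.
Then B³ = P·diag(8, -27)·P⁻¹ = [[56, 81], [-16, -27]] · [[1, 3], [2, 7]] = [[218, 735], [-70, -237]].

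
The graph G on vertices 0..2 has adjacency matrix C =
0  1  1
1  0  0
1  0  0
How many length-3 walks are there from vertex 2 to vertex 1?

The number of length-3 walks from vertex 2 to vertex 1 is entry (2,1) of C³, where C is the adjacency matrix.
C² = [[2, 0, 0], [0, 1, 1], [0, 1, 1]]
C³ = [[0, 2, 2], [2, 0, 0], [2, 0, 0]]

0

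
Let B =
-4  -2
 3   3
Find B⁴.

[[94, 26], [-39, 3]]

B² = [[10, 2], [-3, 3]]
B³ = [[-34, -14], [21, 15]]
B⁴ = [[94, 26], [-39, 3]]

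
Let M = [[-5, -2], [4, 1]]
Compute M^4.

[[161, 80], [-160, -79]]

tr M = -4 and det M = 3, so the characteristic polynomial is λ² − (-4)λ + (3) with roots -3 and -1.
Eigenvectors give P = [[-1, -1], [1, 2]] with P⁻¹ = [[-2, -1], [1, 1]], and M = P·diag(-3, -1)·P⁻¹.
Then M^4 = P·diag(81, 1)·P⁻¹ = [[-81, -1], [81, 2]] · [[-2, -1], [1, 1]] = [[161, 80], [-160, -79]].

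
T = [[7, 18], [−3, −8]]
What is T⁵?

[[67, 198], [−33, −98]]

tr T = −1 and det T = −2, so the characteristic polynomial is λ² − (−1)λ + (−2) with roots 1 and −2.
Eigenvectors give P = [[−3, −2], [1, 1]] with P⁻¹ = [[−1, −2], [1, 3]], and T = P·diag(1, −2)·P⁻¹.
Then T⁵ = P·diag(1, −32)·P⁻¹ = [[−3, 64], [1, −32]] · [[−1, −2], [1, 3]] = [[67, 198], [−33, −98]].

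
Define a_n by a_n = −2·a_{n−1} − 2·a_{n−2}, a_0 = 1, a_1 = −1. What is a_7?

With companion matrix M = [[−2, −2], [1, 0]], [a_n, a_{n−1}]ᵀ = M·[a_{n−1}, a_{n−2}]ᵀ, so [a_7, a_6]ᵀ = M⁶·[a_1, a_0]ᵀ.
M⁶ = [[−8, −16], [8, 8]], giving [a_7, a_6]ᵀ = [[−8], [0]].

−8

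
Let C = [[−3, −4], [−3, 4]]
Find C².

[[21, −4], [−3, 28]]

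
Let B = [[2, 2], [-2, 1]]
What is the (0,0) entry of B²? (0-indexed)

0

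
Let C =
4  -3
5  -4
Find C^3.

C² = I (check: tr C = 0 and det C = -1), so C^3 = C since 3 is odd.

[[4, -3], [5, -4]]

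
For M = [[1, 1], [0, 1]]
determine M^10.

[[1, 10], [0, 1]]

M = I + N where N = [[0, 1], [0, 0]] is strictly upper-triangular, so N^2 = 0.
(I + N)^10 = I + 10·N = [[1, 10], [0, 1]].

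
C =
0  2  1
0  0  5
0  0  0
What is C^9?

C is strictly triangular, hence nilpotent: C^3 = 0, so C^9 = 0.

[[0, 0, 0], [0, 0, 0], [0, 0, 0]]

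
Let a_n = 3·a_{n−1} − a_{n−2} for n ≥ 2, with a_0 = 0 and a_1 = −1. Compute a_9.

With companion matrix B = [[3, −1], [1, 0]], [a_n, a_{n−1}]ᵀ = B·[a_{n−1}, a_{n−2}]ᵀ, so [a_9, a_8]ᵀ = B⁸·[a_1, a_0]ᵀ.
B⁸ = [[2584, −987], [987, −377]], giving [a_9, a_8]ᵀ = [[−2584], [−987]].

−2584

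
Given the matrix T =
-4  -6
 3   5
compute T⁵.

[[-34, -66], [33, 65]]

tr T = 1 and det T = -2, so the characteristic polynomial is λ² − (1)λ + (-2) with roots -1 and 2.
Eigenvectors give P = [[-2, -1], [1, 1]] with P⁻¹ = [[-1, -1], [1, 2]], and T = P·diag(-1, 2)·P⁻¹.
Then T⁵ = P·diag(-1, 32)·P⁻¹ = [[2, -32], [-1, 32]] · [[-1, -1], [1, 2]] = [[-34, -66], [33, 65]].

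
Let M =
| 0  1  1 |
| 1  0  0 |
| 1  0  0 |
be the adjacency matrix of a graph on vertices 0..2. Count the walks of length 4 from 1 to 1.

The number of length-4 walks from vertex 1 to vertex 1 is entry (1,1) of M^4, where M is the adjacency matrix.
M^2 = [[2, 0, 0], [0, 1, 1], [0, 1, 1]]
M^3 = [[0, 2, 2], [2, 0, 0], [2, 0, 0]]
M^4 = [[4, 0, 0], [0, 2, 2], [0, 2, 2]]

2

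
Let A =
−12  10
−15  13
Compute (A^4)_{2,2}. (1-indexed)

211

tr A = 1 and det A = −6, so the characteristic polynomial is λ² − (1)λ + (−6) with roots −2 and 3.
Eigenvectors give P = [[1, 2], [1, 3]] with P⁻¹ = [[3, −2], [−1, 1]], and A = P·diag(−2, 3)·P⁻¹.
Then A^4 = P·diag(16, 81)·P⁻¹ = [[16, 162], [16, 243]] · [[3, −2], [−1, 1]] = [[−114, 130], [−195, 211]].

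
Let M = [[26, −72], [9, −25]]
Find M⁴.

[[136, −360], [45, −119]]

tr M = 1 and det M = −2, so the characteristic polynomial is λ² − (1)λ + (−2) with roots 2 and −1.
Eigenvectors give P = [[3, −8], [1, −3]] with P⁻¹ = [[3, −8], [1, −3]], and M = P·diag(2, −1)·P⁻¹.
Then M⁴ = P·diag(16, 1)·P⁻¹ = [[48, −8], [16, −3]] · [[3, −8], [1, −3]] = [[136, −360], [45, −119]].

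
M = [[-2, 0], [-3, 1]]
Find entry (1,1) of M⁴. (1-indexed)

tr M = -1 and det M = -2, so the characteristic polynomial is λ² − (-1)λ + (-2) with roots -2 and 1.
Eigenvectors give P = [[1, 0], [1, -1]] with P⁻¹ = [[1, 0], [1, -1]], and M = P·diag(-2, 1)·P⁻¹.
Then M⁴ = P·diag(16, 1)·P⁻¹ = [[16, 0], [16, -1]] · [[1, 0], [1, -1]] = [[16, 0], [15, 1]].

16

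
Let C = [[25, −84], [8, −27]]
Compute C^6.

tr C = −2 and det C = −3, so the characteristic polynomial is λ² − (−2)λ + (−3) with roots −3 and 1.
Eigenvectors give P = [[3, 7], [1, 2]] with P⁻¹ = [[−2, 7], [1, −3]], and C = P·diag(−3, 1)·P⁻¹.
Then C^6 = P·diag(729, 1)·P⁻¹ = [[2187, 7], [729, 2]] · [[−2, 7], [1, −3]] = [[−4367, 15288], [−1456, 5097]].

[[−4367, 15288], [−1456, 5097]]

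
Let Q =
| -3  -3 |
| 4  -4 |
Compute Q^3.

Q^2 = [[-3, 21], [-28, 4]]
Q^3 = [[93, -75], [100, 68]]

[[93, -75], [100, 68]]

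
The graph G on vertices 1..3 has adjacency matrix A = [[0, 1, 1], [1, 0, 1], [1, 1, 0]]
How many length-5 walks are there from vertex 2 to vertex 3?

11

The number of length-5 walks from vertex 2 to vertex 3 is entry (2,3) of A⁵, where A is the adjacency matrix.
A² = [[2, 1, 1], [1, 2, 1], [1, 1, 2]]
A³ = [[2, 3, 3], [3, 2, 3], [3, 3, 2]]
A⁴ = [[6, 5, 5], [5, 6, 5], [5, 5, 6]]
A⁵ = [[10, 11, 11], [11, 10, 11], [11, 11, 10]]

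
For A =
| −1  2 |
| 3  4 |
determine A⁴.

[[103, 174], [261, 538]]

A² = [[7, 6], [9, 22]]
A³ = [[11, 38], [57, 106]]
A⁴ = [[103, 174], [261, 538]]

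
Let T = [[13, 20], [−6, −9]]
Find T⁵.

tr T = 4 and det T = 3, so the characteristic polynomial is λ² − (4)λ + (3) with roots 3 and 1.
Eigenvectors give P = [[−2, 5], [1, −3]] with P⁻¹ = [[−3, −5], [−1, −2]], and T = P·diag(3, 1)·P⁻¹.
Then T⁵ = P·diag(243, 1)·P⁻¹ = [[−486, 5], [243, −3]] · [[−3, −5], [−1, −2]] = [[1453, 2420], [−726, −1209]].

[[1453, 2420], [−726, −1209]]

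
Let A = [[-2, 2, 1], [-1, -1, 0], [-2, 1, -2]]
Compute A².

[[0, -5, -4], [3, -1, -1], [7, -7, 2]]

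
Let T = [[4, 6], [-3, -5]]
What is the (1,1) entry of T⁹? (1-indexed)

514

tr T = -1 and det T = -2, so the characteristic polynomial is λ² − (-1)λ + (-2) with roots -2 and 1.
Eigenvectors give P = [[-1, 2], [1, -1]] with P⁻¹ = [[1, 2], [1, 1]], and T = P·diag(-2, 1)·P⁻¹.
Then T⁹ = P·diag(-512, 1)·P⁻¹ = [[512, 2], [-512, -1]] · [[1, 2], [1, 1]] = [[514, 1026], [-513, -1025]].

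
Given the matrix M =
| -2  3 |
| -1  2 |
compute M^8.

[[1, 0], [0, 1]]

M² = I (check: tr M = 0 and det M = -1), so M^8 = I since 8 is even.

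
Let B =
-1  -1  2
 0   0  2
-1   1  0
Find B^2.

[[-1, 3, -4], [-2, 2, 0], [1, 1, 0]]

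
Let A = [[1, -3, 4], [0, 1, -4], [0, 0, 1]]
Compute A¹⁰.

[[1, -30, 580], [0, 1, -40], [0, 0, 1]]

A = I + N where N = [[0, -3, 4], [0, 0, -4], [0, 0, 0]] is strictly upper-triangular, so N³ = 0.
(I + N)¹⁰ = I + 10·N + 45·N² = [[1, -30, 580], [0, 1, -40], [0, 0, 1]].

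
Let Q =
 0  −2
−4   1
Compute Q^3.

Q^2 = [[8, −2], [−4, 9]]
Q^3 = [[8, −18], [−36, 17]]

[[8, −18], [−36, 17]]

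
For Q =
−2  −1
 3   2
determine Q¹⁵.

Q² = I (check: tr Q = 0 and det Q = −1), so Q¹⁵ = Q since 15 is odd.

[[−2, −1], [3, 2]]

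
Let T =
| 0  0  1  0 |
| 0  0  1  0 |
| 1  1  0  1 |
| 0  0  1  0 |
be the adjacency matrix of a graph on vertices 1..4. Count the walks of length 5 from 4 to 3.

The number of length-5 walks from vertex 4 to vertex 3 is entry (4,3) of T^5, where T is the adjacency matrix.
T^2 = [[1, 1, 0, 1], [1, 1, 0, 1], [0, 0, 3, 0], [1, 1, 0, 1]]
T^3 = [[0, 0, 3, 0], [0, 0, 3, 0], [3, 3, 0, 3], [0, 0, 3, 0]]
T^4 = [[3, 3, 0, 3], [3, 3, 0, 3], [0, 0, 9, 0], [3, 3, 0, 3]]
T^5 = [[0, 0, 9, 0], [0, 0, 9, 0], [9, 9, 0, 9], [0, 0, 9, 0]]

9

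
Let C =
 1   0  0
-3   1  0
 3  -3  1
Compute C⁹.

[[1, 0, 0], [-27, 1, 0], [351, -27, 1]]

C = I + N where N = [[0, 0, 0], [-3, 0, 0], [3, -3, 0]] is strictly lower-triangular, so N³ = 0.
(I + N)⁹ = I + 9·N + 36·N² = [[1, 0, 0], [-27, 1, 0], [351, -27, 1]].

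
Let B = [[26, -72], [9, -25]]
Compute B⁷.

[[1160, -3096], [387, -1033]]

tr B = 1 and det B = -2, so the characteristic polynomial is λ² − (1)λ + (-2) with roots 2 and -1.
Eigenvectors give P = [[-3, -8], [-1, -3]] with P⁻¹ = [[-3, 8], [1, -3]], and B = P·diag(2, -1)·P⁻¹.
Then B⁷ = P·diag(128, -1)·P⁻¹ = [[-384, 8], [-128, 3]] · [[-3, 8], [1, -3]] = [[1160, -3096], [387, -1033]].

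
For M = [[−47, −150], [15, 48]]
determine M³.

[[−323, −1050], [105, 342]]

tr M = 1 and det M = −6, so the characteristic polynomial is λ² − (1)λ + (−6) with roots −2 and 3.
Eigenvectors give P = [[10, −3], [−3, 1]] with P⁻¹ = [[1, 3], [3, 10]], and M = P·diag(−2, 3)·P⁻¹.
Then M³ = P·diag(−8, 27)·P⁻¹ = [[−80, −81], [24, 27]] · [[1, 3], [3, 10]] = [[−323, −1050], [105, 342]].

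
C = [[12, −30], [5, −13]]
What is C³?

[[78, −210], [35, −97]]

tr C = −1 and det C = −6, so the characteristic polynomial is λ² − (−1)λ + (−6) with roots 2 and −3.
Eigenvectors give P = [[3, 2], [1, 1]] with P⁻¹ = [[1, −2], [−1, 3]], and C = P·diag(2, −3)·P⁻¹.
Then C³ = P·diag(8, −27)·P⁻¹ = [[24, −54], [8, −27]] · [[1, −2], [−1, 3]] = [[78, −210], [35, −97]].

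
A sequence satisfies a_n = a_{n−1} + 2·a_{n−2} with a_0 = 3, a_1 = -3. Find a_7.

With companion matrix A = [[1, 2], [1, 0]], [a_n, a_{n−1}]ᵀ = A·[a_{n−1}, a_{n−2}]ᵀ, so [a_7, a_6]ᵀ = A⁶·[a_1, a_0]ᵀ.
A⁶ = [[43, 42], [21, 22]], giving [a_7, a_6]ᵀ = [[-3], [3]].

-3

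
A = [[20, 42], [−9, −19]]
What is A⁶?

tr A = 1 and det A = −2, so the characteristic polynomial is λ² − (1)λ + (−2) with roots −1 and 2.
Eigenvectors give P = [[−2, 7], [1, −3]] with P⁻¹ = [[3, 7], [1, 2]], and A = P·diag(−1, 2)·P⁻¹.
Then A⁶ = P·diag(1, 64)·P⁻¹ = [[−2, 448], [1, −192]] · [[3, 7], [1, 2]] = [[442, 882], [−189, −377]].

[[442, 882], [−189, −377]]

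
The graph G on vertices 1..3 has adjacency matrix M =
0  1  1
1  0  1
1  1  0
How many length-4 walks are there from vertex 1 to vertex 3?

5

The number of length-4 walks from vertex 1 to vertex 3 is entry (1,3) of M⁴, where M is the adjacency matrix.
M² = [[2, 1, 1], [1, 2, 1], [1, 1, 2]]
M³ = [[2, 3, 3], [3, 2, 3], [3, 3, 2]]
M⁴ = [[6, 5, 5], [5, 6, 5], [5, 5, 6]]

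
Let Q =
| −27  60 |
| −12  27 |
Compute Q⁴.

tr Q = 0 and det Q = −9, so the characteristic polynomial is λ² − (0)λ + (−9) with roots −3 and 3.
Eigenvectors give P = [[−5, −2], [−2, −1]] with P⁻¹ = [[−1, 2], [2, −5]], and Q = P·diag(−3, 3)·P⁻¹.
Then Q⁴ = P·diag(81, 81)·P⁻¹ = [[−405, −162], [−162, −81]] · [[−1, 2], [2, −5]] = [[81, 0], [0, 81]].

[[81, 0], [0, 81]]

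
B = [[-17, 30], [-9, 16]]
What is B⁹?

[[-3077, 5130], [-1539, 2566]]

tr B = -1 and det B = -2, so the characteristic polynomial is λ² − (-1)λ + (-2) with roots -2 and 1.
Eigenvectors give P = [[2, 5], [1, 3]] with P⁻¹ = [[3, -5], [-1, 2]], and B = P·diag(-2, 1)·P⁻¹.
Then B⁹ = P·diag(-512, 1)·P⁻¹ = [[-1024, 5], [-512, 3]] · [[3, -5], [-1, 2]] = [[-3077, 5130], [-1539, 2566]].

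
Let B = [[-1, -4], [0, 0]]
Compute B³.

[[-1, -4], [0, 0]]

B² = [[1, 4], [0, 0]]
B³ = [[-1, -4], [0, 0]]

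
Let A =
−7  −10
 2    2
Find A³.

[[−103, −190], [38, 68]]

tr A = −5 and det A = 6, so the characteristic polynomial is λ² − (−5)λ + (6) with roots −2 and −3.
Eigenvectors give P = [[−2, 5], [1, −2]] with P⁻¹ = [[2, 5], [1, 2]], and A = P·diag(−2, −3)·P⁻¹.
Then A³ = P·diag(−8, −27)·P⁻¹ = [[16, −135], [−8, 54]] · [[2, 5], [1, 2]] = [[−103, −190], [38, 68]].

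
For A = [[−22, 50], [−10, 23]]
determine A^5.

[[−1132, 2750], [−550, 1343]]

tr A = 1 and det A = −6, so the characteristic polynomial is λ² − (1)λ + (−6) with roots −2 and 3.
Eigenvectors give P = [[5, 2], [2, 1]] with P⁻¹ = [[1, −2], [−2, 5]], and A = P·diag(−2, 3)·P⁻¹.
Then A^5 = P·diag(−32, 243)·P⁻¹ = [[−160, 486], [−64, 243]] · [[1, −2], [−2, 5]] = [[−1132, 2750], [−550, 1343]].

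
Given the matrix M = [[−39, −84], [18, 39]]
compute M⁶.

tr M = 0 and det M = −9, so the characteristic polynomial is λ² − (0)λ + (−9) with roots 3 and −3.
Eigenvectors give P = [[−2, 7], [1, −3]] with P⁻¹ = [[3, 7], [1, 2]], and M = P·diag(3, −3)·P⁻¹.
Then M⁶ = P·diag(729, 729)·P⁻¹ = [[−1458, 5103], [729, −2187]] · [[3, 7], [1, 2]] = [[729, 0], [0, 729]].

[[729, 0], [0, 729]]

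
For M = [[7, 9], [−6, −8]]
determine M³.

[[19, 27], [−18, −26]]

tr M = −1 and det M = −2, so the characteristic polynomial is λ² − (−1)λ + (−2) with roots 1 and −2.
Eigenvectors give P = [[3, −1], [−2, 1]] with P⁻¹ = [[1, 1], [2, 3]], and M = P·diag(1, −2)·P⁻¹.
Then M³ = P·diag(1, −8)·P⁻¹ = [[3, 8], [−2, −8]] · [[1, 1], [2, 3]] = [[19, 27], [−18, −26]].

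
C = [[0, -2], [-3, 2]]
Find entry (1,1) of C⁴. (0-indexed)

124

C² = [[6, -4], [-6, 10]]
C³ = [[12, -20], [-30, 32]]
C⁴ = [[60, -64], [-96, 124]]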